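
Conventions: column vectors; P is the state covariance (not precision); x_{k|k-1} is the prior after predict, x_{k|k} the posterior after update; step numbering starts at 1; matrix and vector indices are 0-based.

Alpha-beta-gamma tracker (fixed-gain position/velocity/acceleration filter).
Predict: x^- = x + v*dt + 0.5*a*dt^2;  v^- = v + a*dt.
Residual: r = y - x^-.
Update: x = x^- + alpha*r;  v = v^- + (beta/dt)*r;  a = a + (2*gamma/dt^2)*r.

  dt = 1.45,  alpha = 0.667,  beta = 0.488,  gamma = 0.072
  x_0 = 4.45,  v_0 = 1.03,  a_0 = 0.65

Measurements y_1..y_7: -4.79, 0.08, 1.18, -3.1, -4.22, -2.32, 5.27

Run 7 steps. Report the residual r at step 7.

step 1: x_pred=6.6268  r=-11.4168  x^+=-0.9882  v^+=-1.8698  a^+=-0.1319
step 2: x_pred=-3.8382  r=3.9182  x^+=-1.2248  v^+=-0.7425  a^+=0.1364
step 3: x_pred=-2.1579  r=3.3379  x^+=0.0685  v^+=0.5787  a^+=0.3650
step 4: x_pred=1.2913  r=-4.3913  x^+=-1.6377  v^+=-0.3699  a^+=0.0643
step 5: x_pred=-2.1065  r=-2.1135  x^+=-3.5162  v^+=-0.9880  a^+=-0.0805
step 6: x_pred=-5.0334  r=2.7134  x^+=-3.2236  v^+=-0.1915  a^+=0.1054
step 7: x_pred=-3.3905  r=8.6605  x^+=2.3861  v^+=2.8760  a^+=0.6985

resid = 8.6605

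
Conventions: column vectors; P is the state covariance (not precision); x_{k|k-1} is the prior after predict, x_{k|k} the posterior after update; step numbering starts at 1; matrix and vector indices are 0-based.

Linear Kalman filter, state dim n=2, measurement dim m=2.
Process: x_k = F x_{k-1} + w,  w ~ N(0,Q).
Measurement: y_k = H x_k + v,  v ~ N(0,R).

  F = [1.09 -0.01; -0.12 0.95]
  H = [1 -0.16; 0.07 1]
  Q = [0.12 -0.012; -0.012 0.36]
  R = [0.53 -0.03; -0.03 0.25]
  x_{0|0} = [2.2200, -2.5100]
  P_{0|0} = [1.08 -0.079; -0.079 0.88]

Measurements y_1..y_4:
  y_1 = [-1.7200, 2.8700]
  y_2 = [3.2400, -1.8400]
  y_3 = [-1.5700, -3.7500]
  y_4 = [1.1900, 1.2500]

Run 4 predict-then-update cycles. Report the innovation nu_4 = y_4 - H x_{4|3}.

step 1: x^-=[2.4449, -2.6509]  P^-=[1.4050 -0.2435; -0.2435 1.1878]  S=[2.0433 -0.3625; -0.3625 1.4106]  K=[0.7213 0.0824; -0.0681 0.8125]  nu=[-4.5890, 5.3498]  x^+=[-0.4241, 2.0080]  P^+=[0.3754 -0.0273; -0.0273 0.2071]
step 2: x^-=[-0.4823, 1.9585]  P^-=[0.5667 -0.0914; -0.0914 0.5585]  S=[1.1402 -0.1701; -0.1701 0.7985]  K=[0.5166 0.0452; -0.0572 0.6793]  nu=[4.0357, -3.7647]  x^+=[1.4320, -0.8296]  P^+=[0.2687 -0.0230; -0.0230 0.1731]
step 3: x^-=[1.5692, -0.9600]  P^-=[0.4398 -0.0726; -0.0726 0.5254]  S=[1.0065 -0.1551; -0.1551 0.7674]  K=[0.4543 0.0373; -0.0529 0.6673]  nu=[-3.2928, -2.8998]  x^+=[-0.0347, -2.7212]  P^+=[0.2363 -0.0209; -0.0209 0.1699]
step 4: x^-=[-0.0106, -2.5809]  P^-=[0.4012 -0.0661; -0.0661 0.5215]  S=[0.9657 -0.1507; -0.1507 0.7642]  K=[0.4319 0.0354; -0.0509 0.6663]  nu=[0.7876, 3.8317]  x^+=[0.4653, -0.0680]  P^+=[0.2247 -0.0198; -0.0198 0.1695]

innov = [0.7876, 3.8317]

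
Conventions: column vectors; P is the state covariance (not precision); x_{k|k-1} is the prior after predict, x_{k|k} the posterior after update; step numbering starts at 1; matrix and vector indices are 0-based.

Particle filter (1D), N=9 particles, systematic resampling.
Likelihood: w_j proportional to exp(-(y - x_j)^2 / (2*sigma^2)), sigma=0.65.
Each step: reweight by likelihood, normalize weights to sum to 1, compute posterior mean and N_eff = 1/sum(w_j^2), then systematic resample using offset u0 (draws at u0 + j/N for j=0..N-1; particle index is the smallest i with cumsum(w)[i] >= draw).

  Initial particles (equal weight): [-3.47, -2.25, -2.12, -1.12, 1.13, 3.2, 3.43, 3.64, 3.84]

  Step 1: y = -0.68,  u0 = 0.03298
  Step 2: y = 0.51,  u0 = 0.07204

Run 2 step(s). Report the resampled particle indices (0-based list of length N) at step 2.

resampled_idx = [2, 3, 4, 4, 5, 6, 7, 7, 8]

step 1: w=[0.0001, 0.0566, 0.0899, 0.8318, 0.0217, 0.0000, 0.0000, 0.0000, 0.0000]  mean=-1.2253  Neff=1.4213  idx=[1, 2, 3, 3, 3, 3, 3, 3, 3]
step 2: w=[0.0004, 0.0009, 0.1427, 0.1427, 0.1427, 0.1427, 0.1427, 0.1427, 0.1427]  mean=-1.1214  Neff=7.0185  idx=[2, 3, 4, 4, 5, 6, 7, 7, 8]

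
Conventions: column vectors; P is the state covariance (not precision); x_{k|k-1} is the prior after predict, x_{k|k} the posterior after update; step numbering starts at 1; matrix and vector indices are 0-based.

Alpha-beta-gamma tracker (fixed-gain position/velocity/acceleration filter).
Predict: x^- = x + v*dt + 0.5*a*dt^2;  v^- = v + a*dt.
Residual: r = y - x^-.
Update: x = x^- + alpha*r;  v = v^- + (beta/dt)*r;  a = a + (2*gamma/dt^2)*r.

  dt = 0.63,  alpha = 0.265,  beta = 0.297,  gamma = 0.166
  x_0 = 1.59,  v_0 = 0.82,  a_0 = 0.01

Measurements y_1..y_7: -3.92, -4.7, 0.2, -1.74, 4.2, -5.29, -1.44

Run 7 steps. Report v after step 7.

step 1: x_pred=2.1086  r=-6.0286  x^+=0.5110  v^+=-2.0157  a^+=-5.0328
step 2: x_pred=-1.7577  r=-2.9423  x^+=-2.5374  v^+=-6.5735  a^+=-7.4940
step 3: x_pred=-8.1659  r=8.3659  x^+=-5.9489  v^+=-7.3508  a^+=-0.4961
step 4: x_pred=-10.6784  r=8.9384  x^+=-8.3097  v^+=-3.4495  a^+=6.9807
step 5: x_pred=-9.0976  r=13.2976  x^+=-5.5737  v^+=7.2172  a^+=18.1039
step 6: x_pred=2.5658  r=-7.8558  x^+=0.4840  v^+=14.9192  a^+=11.5327
step 7: x_pred=12.1718  r=-13.6118  x^+=8.5647  v^+=15.7678  a^+=0.1467

v_post = 15.7678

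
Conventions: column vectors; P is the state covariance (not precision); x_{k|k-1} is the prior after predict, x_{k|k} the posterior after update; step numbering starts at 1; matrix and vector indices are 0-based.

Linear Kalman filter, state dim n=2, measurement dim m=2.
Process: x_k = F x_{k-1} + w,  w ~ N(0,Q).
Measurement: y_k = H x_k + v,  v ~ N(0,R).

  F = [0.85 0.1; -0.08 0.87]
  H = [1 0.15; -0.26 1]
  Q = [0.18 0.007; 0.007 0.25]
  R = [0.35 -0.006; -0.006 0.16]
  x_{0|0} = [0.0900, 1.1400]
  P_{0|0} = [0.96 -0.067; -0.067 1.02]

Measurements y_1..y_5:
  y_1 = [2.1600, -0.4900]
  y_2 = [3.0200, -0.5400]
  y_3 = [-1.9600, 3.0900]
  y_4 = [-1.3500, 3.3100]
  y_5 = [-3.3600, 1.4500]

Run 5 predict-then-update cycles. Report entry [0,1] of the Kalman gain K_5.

step 1: x^-=[0.1905, 0.9846]  P^-=[0.8724 -0.0186; -0.0186 1.0375]  S=[1.2402 -0.0950; -0.0950 1.2661]  K=[0.6903 -0.1420; 0.1746 0.8363]  nu=[1.8218, -1.4251]  x^+=[1.6505, 0.1109]  P^+=[0.2372 0.0348; 0.0348 0.1418]
step 2: x^-=[1.4140, -0.0356]  P^-=[0.3587 0.0287; 0.0287 0.3540]  S=[0.7253 -0.0186; -0.0186 0.5234]  K=[0.4978 -0.1057; 0.1299 0.6668]  nu=[1.6113, -0.1368]  x^+=[2.2306, 0.0825]  P^+=[0.1712 0.0246; 0.0246 0.1123]
step 3: x^-=[1.9043, -0.1067]  P^-=[0.3090 0.0231; 0.0231 0.3327]  S=[0.6734 -0.0142; -0.0142 0.5015]  K=[0.4619 -0.1010; 0.1223 0.6548]  nu=[-3.8483, 3.6918]  x^+=[-0.2459, 1.8401]  P^+=[0.1589 0.0224; 0.0224 0.1099]
step 4: x^-=[-0.0250, 1.6206]  P^-=[0.2997 0.0221; 0.0221 0.3310]  S=[0.6638 -0.0130; -0.0130 0.4998]  K=[0.4546 -0.0998; 0.1210 0.6540]  nu=[-1.5681, 1.6829]  x^+=[-0.9057, 2.5315]  P^+=[0.1564 0.0220; 0.0220 0.1096]
step 5: x^-=[-0.5167, 2.2749]  P^-=[0.2978 0.0220; 0.0220 0.3309]  S=[0.6619 -0.0127; -0.0127 0.4996]  K=[0.4531 -0.0995; 0.1207 0.6540]  nu=[-3.1845, -0.9593]  x^+=[-1.8640, 1.2631]  P^+=[0.1559 0.0219; 0.0219 0.1096]

K[0,1] = -0.0995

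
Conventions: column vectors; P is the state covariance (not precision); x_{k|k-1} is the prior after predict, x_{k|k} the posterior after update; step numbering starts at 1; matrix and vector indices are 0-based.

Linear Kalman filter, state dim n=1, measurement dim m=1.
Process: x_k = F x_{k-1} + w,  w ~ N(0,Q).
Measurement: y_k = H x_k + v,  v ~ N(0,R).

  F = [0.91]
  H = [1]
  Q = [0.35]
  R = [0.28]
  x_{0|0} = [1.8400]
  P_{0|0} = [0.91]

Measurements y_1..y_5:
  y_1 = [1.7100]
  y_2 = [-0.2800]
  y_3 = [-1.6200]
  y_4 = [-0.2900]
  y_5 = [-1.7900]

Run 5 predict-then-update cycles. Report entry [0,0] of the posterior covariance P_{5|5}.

P_post[0,0] = 0.1793

step 1: x^-=[1.6744]  P^-=[1.1036]  S=[1.3836]  K=[0.7976]  nu=[0.0356]  x^+=[1.7028]  P^+=[0.2233]
step 2: x^-=[1.5495]  P^-=[0.5349]  S=[0.8149]  K=[0.6564]  nu=[-1.8295]  x^+=[0.3486]  P^+=[0.1838]
step 3: x^-=[0.3172]  P^-=[0.5022]  S=[0.7822]  K=[0.6420]  nu=[-1.9372]  x^+=[-0.9265]  P^+=[0.1798]
step 4: x^-=[-0.8432]  P^-=[0.4989]  S=[0.7789]  K=[0.6405]  nu=[0.5532]  x^+=[-0.4889]  P^+=[0.1793]
step 5: x^-=[-0.4449]  P^-=[0.4985]  S=[0.7785]  K=[0.6403]  nu=[-1.3451]  x^+=[-1.3062]  P^+=[0.1793]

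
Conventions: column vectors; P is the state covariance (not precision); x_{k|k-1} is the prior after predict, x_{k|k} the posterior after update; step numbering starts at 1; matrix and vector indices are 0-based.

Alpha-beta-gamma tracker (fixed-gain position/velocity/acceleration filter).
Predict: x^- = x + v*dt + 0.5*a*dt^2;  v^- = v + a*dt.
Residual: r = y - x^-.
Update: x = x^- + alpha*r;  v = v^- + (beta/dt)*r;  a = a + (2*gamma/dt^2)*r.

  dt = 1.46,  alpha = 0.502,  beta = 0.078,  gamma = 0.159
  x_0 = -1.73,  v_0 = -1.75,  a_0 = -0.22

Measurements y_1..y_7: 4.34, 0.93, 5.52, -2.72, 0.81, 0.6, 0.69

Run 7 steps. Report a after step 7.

a_post = -3.5480

step 1: x_pred=-4.5195  r=8.8595  x^+=-0.0720  v^+=-1.5979  a^+=1.1017
step 2: x_pred=-1.2308  r=2.1608  x^+=-0.1461  v^+=0.1260  a^+=1.4240
step 3: x_pred=1.5557  r=3.9643  x^+=3.5458  v^+=2.4169  a^+=2.0155
step 4: x_pred=9.2225  r=-11.9425  x^+=3.2274  v^+=4.7214  a^+=0.2338
step 5: x_pred=10.3699  r=-9.5599  x^+=5.5708  v^+=4.5521  a^+=-1.1924
step 6: x_pred=10.9461  r=-10.3461  x^+=5.7523  v^+=2.2585  a^+=-2.7358
step 7: x_pred=6.1339  r=-5.4439  x^+=3.4011  v^+=-2.0266  a^+=-3.5480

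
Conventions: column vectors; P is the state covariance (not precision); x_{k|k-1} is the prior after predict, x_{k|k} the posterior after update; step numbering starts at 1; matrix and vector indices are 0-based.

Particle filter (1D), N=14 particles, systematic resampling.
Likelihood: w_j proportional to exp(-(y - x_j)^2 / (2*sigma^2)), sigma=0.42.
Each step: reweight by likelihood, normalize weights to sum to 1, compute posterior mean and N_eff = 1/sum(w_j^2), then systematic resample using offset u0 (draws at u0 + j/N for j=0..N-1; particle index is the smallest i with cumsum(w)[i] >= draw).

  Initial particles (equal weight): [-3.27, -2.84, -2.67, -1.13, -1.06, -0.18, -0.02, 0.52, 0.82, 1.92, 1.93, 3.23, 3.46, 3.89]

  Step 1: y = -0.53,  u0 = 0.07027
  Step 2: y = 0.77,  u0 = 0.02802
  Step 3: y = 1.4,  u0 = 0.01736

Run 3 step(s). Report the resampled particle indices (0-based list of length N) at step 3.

step 1: w=[0.0000, 0.0000, 0.0000, 0.1762, 0.2204, 0.3453, 0.2338, 0.0215, 0.0028, 0.0000, 0.0000, 0.0000, 0.0000, 0.0000]  mean=-0.4861  Neff=3.9367  idx=[3, 3, 4, 4, 4, 5, 5, 5, 5, 5, 6, 6, 6, 8]
step 2: w=[0.0000, 0.0000, 0.0000, 0.0000, 0.0000, 0.0409, 0.0409, 0.0409, 0.0409, 0.0409, 0.0901, 0.0901, 0.0901, 0.5248]  mean=0.3879  Neff=3.2450  idx=[5, 7, 9, 10, 11, 12, 12, 13, 13, 13, 13, 13, 13, 13]
step 3: w=[0.0003, 0.0003, 0.0003, 0.0012, 0.0012, 0.0012, 0.0012, 0.1420, 0.1420, 0.1420, 0.1420, 0.1420, 0.1420, 0.1420]  mean=0.8150  Neff=7.0815  idx=[7, 7, 8, 8, 9, 9, 10, 10, 11, 11, 12, 12, 13, 13]

resampled_idx = [7, 7, 8, 8, 9, 9, 10, 10, 11, 11, 12, 12, 13, 13]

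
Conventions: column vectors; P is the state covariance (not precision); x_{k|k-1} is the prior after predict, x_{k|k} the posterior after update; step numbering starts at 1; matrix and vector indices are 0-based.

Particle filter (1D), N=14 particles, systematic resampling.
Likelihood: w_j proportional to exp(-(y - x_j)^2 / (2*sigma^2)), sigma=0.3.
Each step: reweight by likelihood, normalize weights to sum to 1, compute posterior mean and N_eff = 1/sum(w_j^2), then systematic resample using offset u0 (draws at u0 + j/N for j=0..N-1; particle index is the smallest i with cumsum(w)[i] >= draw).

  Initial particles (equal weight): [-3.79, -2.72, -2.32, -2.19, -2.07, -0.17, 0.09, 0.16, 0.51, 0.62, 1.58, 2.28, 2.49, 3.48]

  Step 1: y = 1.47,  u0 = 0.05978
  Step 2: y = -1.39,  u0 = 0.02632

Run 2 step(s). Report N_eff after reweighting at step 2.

step 1: w=[0.0000, 0.0000, 0.0000, 0.0000, 0.0000, 0.0000, 0.0000, 0.0001, 0.0060, 0.0183, 0.9460, 0.0264, 0.0031, 0.0000]  mean=1.5772  Neff=1.1160  idx=[10, 10, 10, 10, 10, 10, 10, 10, 10, 10, 10, 10, 10, 11]
step 2: w=[0.0769, 0.0769, 0.0769, 0.0769, 0.0769, 0.0769, 0.0769, 0.0769, 0.0769, 0.0769, 0.0769, 0.0769, 0.0769, 0.0000]  mean=1.5800  Neff=13.0000  idx=[0, 1, 2, 3, 4, 4, 5, 6, 7, 8, 9, 10, 11, 12]

N_eff = 13.0000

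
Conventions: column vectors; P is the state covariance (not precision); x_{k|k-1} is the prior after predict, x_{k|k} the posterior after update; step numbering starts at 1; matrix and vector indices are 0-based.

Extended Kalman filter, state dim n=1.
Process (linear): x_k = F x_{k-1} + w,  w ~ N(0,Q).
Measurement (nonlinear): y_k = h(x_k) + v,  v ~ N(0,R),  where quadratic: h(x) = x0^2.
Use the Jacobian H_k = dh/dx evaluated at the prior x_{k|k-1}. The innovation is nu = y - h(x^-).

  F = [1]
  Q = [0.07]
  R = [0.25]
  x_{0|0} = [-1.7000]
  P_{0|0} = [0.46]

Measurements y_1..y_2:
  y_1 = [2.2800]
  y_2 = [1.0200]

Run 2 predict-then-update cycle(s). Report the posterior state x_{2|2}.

x_post = [-1.1956]

step 1: x^-=[-1.7000]  P^-=[0.5300]  H_jac=[-3.4000]  S=[6.3768]  K=[-0.2826]  nu=[-0.6100]  x^+=[-1.5276]  P^+=[0.0208]
step 2: x^-=[-1.5276]  P^-=[0.0908]  H_jac=[-3.0552]  S=[1.0974]  K=[-0.2527]  nu=[-1.3136]  x^+=[-1.1956]  P^+=[0.0207]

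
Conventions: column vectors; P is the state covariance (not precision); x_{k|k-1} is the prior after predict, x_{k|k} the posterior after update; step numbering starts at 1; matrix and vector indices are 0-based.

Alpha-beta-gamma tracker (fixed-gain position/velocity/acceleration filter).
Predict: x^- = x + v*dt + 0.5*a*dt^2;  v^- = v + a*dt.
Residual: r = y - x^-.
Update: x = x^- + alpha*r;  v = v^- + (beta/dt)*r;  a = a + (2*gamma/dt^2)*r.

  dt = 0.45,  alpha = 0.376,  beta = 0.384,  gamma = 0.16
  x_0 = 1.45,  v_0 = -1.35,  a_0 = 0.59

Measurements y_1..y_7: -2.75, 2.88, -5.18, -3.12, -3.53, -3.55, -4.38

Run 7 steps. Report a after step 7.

step 1: x_pred=0.9022  r=-3.6522  x^+=-0.4710  v^+=-4.2011  a^+=-5.1814
step 2: x_pred=-2.8861  r=5.7661  x^+=-0.7181  v^+=-1.6123  a^+=3.9304
step 3: x_pred=-1.0456  r=-4.1344  x^+=-2.6002  v^+=-3.3716  a^+=-2.6029
step 4: x_pred=-4.3809  r=1.2609  x^+=-3.9068  v^+=-3.4669  a^+=-0.6103
step 5: x_pred=-5.5287  r=1.9987  x^+=-4.7772  v^+=-2.0360  a^+=2.5482
step 6: x_pred=-5.4354  r=1.8854  x^+=-4.7265  v^+=0.7196  a^+=5.5275
step 7: x_pred=-3.8430  r=-0.5370  x^+=-4.0449  v^+=2.7487  a^+=4.6790

a_post = 4.6790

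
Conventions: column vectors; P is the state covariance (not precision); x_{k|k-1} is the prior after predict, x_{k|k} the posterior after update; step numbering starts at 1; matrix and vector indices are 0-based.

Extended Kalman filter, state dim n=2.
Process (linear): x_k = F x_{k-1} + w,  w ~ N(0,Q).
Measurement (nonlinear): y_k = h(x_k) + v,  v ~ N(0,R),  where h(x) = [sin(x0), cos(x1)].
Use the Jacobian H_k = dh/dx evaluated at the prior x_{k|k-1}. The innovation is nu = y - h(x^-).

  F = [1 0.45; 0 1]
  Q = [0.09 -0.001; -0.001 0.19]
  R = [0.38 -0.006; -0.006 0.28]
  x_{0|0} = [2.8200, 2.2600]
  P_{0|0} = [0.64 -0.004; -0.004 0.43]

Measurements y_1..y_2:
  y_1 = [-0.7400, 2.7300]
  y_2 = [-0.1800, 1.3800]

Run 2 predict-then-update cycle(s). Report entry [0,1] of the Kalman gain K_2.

K[0,1] = 0.0268

step 1: x^-=[3.8370, 2.2600]  P^-=[0.8135 0.1885; 0.1885 0.6200]  H_jac=[-0.7678 0.0000; 0.0000 -0.7718]  S=[0.8595 0.1057; 0.1057 0.6493]  K=[-0.7134 -0.1079; -0.0793 -0.7240]  nu=[-0.0993, 3.3659]  x^+=[3.5446, -0.1692]  P^+=[0.3522 0.0336; 0.0336 0.2621]
step 2: x^-=[3.4684, -0.1692]  P^-=[0.5255 0.1505; 0.1505 0.4521]  H_jac=[-0.9471 0.0000; 0.0000 0.1684]  S=[0.8514 -0.0300; -0.0300 0.2928]  K=[-0.5837 0.0268; -0.1589 0.2437]  nu=[0.1410, 0.3943]  x^+=[3.3966, -0.0955]  P^+=[0.2344 0.0653; 0.0653 0.4109]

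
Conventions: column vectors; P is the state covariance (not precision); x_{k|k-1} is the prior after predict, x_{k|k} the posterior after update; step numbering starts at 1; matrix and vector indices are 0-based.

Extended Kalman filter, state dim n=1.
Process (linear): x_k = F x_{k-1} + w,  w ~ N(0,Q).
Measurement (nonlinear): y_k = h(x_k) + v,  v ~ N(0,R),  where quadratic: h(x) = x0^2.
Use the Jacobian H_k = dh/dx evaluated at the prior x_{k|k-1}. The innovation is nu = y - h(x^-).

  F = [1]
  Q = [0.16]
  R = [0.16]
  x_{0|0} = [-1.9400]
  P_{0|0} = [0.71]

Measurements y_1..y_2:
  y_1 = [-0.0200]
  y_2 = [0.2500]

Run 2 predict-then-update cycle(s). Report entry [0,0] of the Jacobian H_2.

H_jac[0,0] = -1.9532

step 1: x^-=[-1.9400]  P^-=[0.8700]  H_jac=[-3.8800]  S=[13.2573]  K=[-0.2546]  nu=[-3.7836]  x^+=[-0.9766]  P^+=[0.0105]
step 2: x^-=[-0.9766]  P^-=[0.1705]  H_jac=[-1.9532]  S=[0.8105]  K=[-0.4109]  nu=[-0.7038]  x^+=[-0.6874]  P^+=[0.0337]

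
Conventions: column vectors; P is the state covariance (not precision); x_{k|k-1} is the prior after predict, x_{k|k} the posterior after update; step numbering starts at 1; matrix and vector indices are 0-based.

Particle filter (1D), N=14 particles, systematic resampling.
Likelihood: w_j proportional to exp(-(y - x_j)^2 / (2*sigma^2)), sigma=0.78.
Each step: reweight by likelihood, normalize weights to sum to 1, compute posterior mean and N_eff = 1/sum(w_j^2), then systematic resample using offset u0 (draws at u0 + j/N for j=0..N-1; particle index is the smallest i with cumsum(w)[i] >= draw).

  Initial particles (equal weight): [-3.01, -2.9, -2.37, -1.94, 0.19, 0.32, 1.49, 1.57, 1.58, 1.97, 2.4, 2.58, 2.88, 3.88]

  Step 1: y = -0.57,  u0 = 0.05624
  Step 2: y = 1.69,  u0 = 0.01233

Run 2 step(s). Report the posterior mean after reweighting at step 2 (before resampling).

post_mean = 0.6945

step 1: w=[0.0049, 0.0076, 0.0456, 0.1399, 0.4070, 0.3412, 0.0200, 0.0152, 0.0147, 0.0033, 0.0005, 0.0002, 0.0000, 0.0000]  mean=-0.1448  Neff=3.2823  idx=[2, 3, 4, 4, 4, 4, 4, 4, 5, 5, 5, 5, 5, 8]
step 2: w=[0.0000, 0.0000, 0.0524, 0.0524, 0.0524, 0.0524, 0.0524, 0.0524, 0.0712, 0.0712, 0.0712, 0.0712, 0.0712, 0.3296]  mean=0.6945  Neff=6.6455  idx=[2, 3, 4, 6, 7, 8, 9, 10, 11, 12, 13, 13, 13, 13]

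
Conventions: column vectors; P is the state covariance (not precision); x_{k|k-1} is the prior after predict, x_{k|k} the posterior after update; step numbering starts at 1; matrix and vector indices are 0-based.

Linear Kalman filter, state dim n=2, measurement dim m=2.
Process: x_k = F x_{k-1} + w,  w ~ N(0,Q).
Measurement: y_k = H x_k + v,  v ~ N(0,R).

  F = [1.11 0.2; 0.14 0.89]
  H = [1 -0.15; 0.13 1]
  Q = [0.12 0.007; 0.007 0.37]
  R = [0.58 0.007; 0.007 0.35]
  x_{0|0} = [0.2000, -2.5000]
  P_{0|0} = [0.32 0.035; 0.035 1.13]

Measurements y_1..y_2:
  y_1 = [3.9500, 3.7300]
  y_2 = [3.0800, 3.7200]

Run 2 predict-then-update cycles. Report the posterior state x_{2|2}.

step 1: x^-=[-0.2780, -2.1970]  P^-=[0.5750 0.2934; 0.2934 1.2801]  S=[1.0958 0.1774; 0.1774 1.7161]  K=[0.4575 0.1672; -0.0324 0.7715]  nu=[3.8984, 5.9631]  x^+=[2.5028, 2.2773]  P^+=[0.2705 0.0266; 0.0266 0.2663]
step 2: x^-=[3.2336, 2.3772]  P^-=[0.4757 0.1234; 0.1234 0.5929]  S=[1.0321 0.1009; 0.1009 0.9830]  K=[0.4289 0.1444; -0.0274 0.6223]  nu=[0.2030, 0.9224]  x^+=[3.4539, 2.9456]  P^+=[0.2529 0.0207; 0.0207 0.2149]

x_post = [3.4539, 2.9456]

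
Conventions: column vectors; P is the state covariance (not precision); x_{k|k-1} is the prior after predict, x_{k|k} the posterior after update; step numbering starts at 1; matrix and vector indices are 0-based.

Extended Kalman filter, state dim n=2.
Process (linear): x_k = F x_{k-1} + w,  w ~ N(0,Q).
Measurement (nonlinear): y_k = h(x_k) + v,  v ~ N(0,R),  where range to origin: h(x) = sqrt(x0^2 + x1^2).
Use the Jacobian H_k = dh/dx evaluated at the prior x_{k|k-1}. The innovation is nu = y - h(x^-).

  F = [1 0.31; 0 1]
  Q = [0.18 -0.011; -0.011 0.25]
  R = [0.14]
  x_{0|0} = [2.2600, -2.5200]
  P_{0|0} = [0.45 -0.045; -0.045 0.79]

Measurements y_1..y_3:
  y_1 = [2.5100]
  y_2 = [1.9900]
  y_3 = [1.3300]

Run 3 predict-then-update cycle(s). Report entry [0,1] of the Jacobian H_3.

step 1: x^-=[1.4788, -2.5200]  P^-=[0.6780 0.1889; 0.1889 1.0400]  H_jac=[0.5061 -0.8625]  S=[0.9224]  K=[0.1954; -0.8688]  nu=[-0.4119]  x^+=[1.3983, -2.1622]  P^+=[0.6428 0.3455; 0.3455 0.3438]
step 2: x^-=[0.7280, -2.1622]  P^-=[1.0700 0.4411; 0.4411 0.5938]  H_jac=[0.3191 -0.9477]  S=[0.5155]  K=[-0.1485; -0.8186]  nu=[-0.2915]  x^+=[0.7713, -1.9236]  P^+=[1.0587 0.3784; 0.3784 0.2483]
step 3: x^-=[0.1750, -1.9236]  P^-=[1.4972 0.4444; 0.4444 0.4983]  H_jac=[0.0906 -0.9959]  S=[0.5663]  K=[-0.5419; -0.8052]  nu=[-0.6015]  x^+=[0.5010, -1.4392]  P^+=[1.3308 0.1973; 0.1973 0.1311]

H_jac[0,1] = -0.9959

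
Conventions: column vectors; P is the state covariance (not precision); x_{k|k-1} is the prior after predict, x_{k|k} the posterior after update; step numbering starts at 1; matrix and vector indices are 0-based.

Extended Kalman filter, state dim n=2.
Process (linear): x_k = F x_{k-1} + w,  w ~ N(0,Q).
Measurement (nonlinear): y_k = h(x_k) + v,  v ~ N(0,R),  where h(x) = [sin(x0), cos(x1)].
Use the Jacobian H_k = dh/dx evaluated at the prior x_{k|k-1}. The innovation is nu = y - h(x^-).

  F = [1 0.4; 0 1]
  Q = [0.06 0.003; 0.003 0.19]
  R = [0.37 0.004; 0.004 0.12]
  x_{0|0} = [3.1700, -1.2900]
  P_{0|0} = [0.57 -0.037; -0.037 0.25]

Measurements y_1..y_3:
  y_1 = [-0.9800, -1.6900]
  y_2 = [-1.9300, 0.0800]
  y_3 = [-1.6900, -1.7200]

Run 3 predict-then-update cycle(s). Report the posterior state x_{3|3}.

x_post = [3.5722, -2.9927]

step 1: x^-=[2.6540, -1.2900]  P^-=[0.6404 0.0660; 0.0660 0.4400]  H_jac=[-0.8835 0.0000; 0.0000 0.9608]  S=[0.8698 -0.0520; -0.0520 0.5262]  K=[-0.6471 0.0565; -0.0191 0.8015]  nu=[-1.4485, -1.9671]  x^+=[3.4800, -2.8391]  P^+=[0.2707 0.0044; 0.0044 0.1000]
step 2: x^-=[2.3444, -2.8391]  P^-=[0.3502 0.0474; 0.0474 0.2900]  H_jac=[-0.6987 0.0000; 0.0000 0.2979]  S=[0.5410 -0.0059; -0.0059 0.1457]  K=[-0.4515 0.0787; -0.0548 0.5907]  nu=[-2.6454, 1.0346]  x^+=[3.6202, -2.0830]  P^+=[0.2386 0.0256; 0.0256 0.2372]
step 3: x^-=[2.7870, -2.0830]  P^-=[0.3571 0.1235; 0.1235 0.4272]  H_jac=[-0.9378 0.0000; 0.0000 0.8717]  S=[0.6840 -0.0970; -0.0970 0.4446]  K=[-0.4697 0.1397; -0.0522 0.8262]  nu=[-2.0372, -1.2299]  x^+=[3.5722, -2.9927]  P^+=[0.1847 0.0171; 0.0171 0.1135]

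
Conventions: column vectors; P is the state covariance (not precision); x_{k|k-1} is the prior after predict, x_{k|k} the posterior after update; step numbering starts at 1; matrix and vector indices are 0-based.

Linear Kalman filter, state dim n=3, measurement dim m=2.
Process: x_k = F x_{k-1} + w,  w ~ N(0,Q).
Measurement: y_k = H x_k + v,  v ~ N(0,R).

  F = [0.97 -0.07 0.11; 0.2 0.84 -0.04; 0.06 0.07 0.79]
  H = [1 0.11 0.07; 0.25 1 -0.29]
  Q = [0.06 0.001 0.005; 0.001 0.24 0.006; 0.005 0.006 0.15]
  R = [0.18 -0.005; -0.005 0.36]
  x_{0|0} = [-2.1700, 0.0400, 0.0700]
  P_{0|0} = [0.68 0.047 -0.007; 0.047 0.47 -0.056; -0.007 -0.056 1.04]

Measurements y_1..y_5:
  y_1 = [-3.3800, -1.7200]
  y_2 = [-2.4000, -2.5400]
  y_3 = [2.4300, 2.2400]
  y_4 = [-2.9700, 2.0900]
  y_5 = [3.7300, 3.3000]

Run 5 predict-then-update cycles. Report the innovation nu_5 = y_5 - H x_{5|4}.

innov = [5.1684, 2.8495]

step 1: x^-=[-2.1000, -0.4032, -0.0721]  P^-=[0.7077 0.1331 0.1329; 0.1331 0.6202 -0.0261; 0.1329 -0.0261 0.7974]  S=[0.9466 0.3235; 0.3235 1.1539]  K=[0.7659 0.0206; 0.0166 0.5682; 0.2906 -0.2757]  nu=[-1.2306, -0.8127]  x^+=[-3.0592, -0.8854, -0.2056]  P^+=[0.1418 -0.0333 -0.0048; -0.0333 0.2413 0.0981; -0.0048 0.0981 0.6816]
step 2: x^-=[-2.9281, -1.3473, -0.4079]  P^-=[0.2048 -0.0059 0.0608; -0.0059 0.3993 0.0623; 0.0608 0.0623 0.5872]  S=[0.4007 0.0579; 0.0579 0.7736]  K=[0.5206 -0.0032; 0.0352 0.4883; 0.2919 -0.1418]  nu=[0.7048, -0.5789]  x^+=[-2.5593, -1.6052, -0.1201]  P^+=[0.0964 -0.0267 0.0039; -0.0267 0.2124 0.1038; 0.0039 0.1038 0.5423]
step 3: x^-=[-2.3834, -1.8554, -0.3608]  P^-=[0.1612 -0.0068 0.0530; -0.0068 0.3786 0.0700; 0.0530 0.0700 0.5014]  S=[0.3552 0.0480; 0.0480 0.7391]  K=[0.4628 -0.0055; 0.0472 0.4794; 0.2837 -0.1026]  nu=[5.0427, 4.5866]  x^+=[-0.0749, 0.5811, 0.5993]  P^+=[0.0853 -0.0232 0.0083; -0.0232 0.2058 0.0953; 0.0083 0.0953 0.4679]
step 4: x^-=[-0.0474, 0.4491, 0.5096]  P^-=[0.1504 -0.0063 0.0501; -0.0063 0.3750 0.0671; 0.0501 0.0671 0.4545]  S=[0.3438 0.0471; 0.0471 0.7333]  K=[0.4464 -0.0057; 0.0497 0.4795; 0.2717 -0.0886]  nu=[-3.0076, 1.8005]  x^+=[-1.4004, 1.1630, -0.4671]  P^+=[0.0821 -0.0219 0.0099; -0.0219 0.2033 0.0877; 0.0099 0.0877 0.4256]
step 5: x^-=[-1.4911, 0.7155, -0.3716]  P^-=[0.1471 -0.0063 0.0479; -0.0063 0.3740 0.0636; 0.0479 0.0636 0.4273]  S=[0.3401 0.0472; 0.0472 0.7322]  K=[0.4413 -0.0057; 0.0489 0.4803; 0.2608 -0.0829]  nu=[5.1684, 2.8495]  x^+=[0.7734, 2.3371, 0.7398]  P^+=[0.0811 -0.0216 0.0102; -0.0216 0.2020 0.0827; 0.0102 0.0827 0.4012]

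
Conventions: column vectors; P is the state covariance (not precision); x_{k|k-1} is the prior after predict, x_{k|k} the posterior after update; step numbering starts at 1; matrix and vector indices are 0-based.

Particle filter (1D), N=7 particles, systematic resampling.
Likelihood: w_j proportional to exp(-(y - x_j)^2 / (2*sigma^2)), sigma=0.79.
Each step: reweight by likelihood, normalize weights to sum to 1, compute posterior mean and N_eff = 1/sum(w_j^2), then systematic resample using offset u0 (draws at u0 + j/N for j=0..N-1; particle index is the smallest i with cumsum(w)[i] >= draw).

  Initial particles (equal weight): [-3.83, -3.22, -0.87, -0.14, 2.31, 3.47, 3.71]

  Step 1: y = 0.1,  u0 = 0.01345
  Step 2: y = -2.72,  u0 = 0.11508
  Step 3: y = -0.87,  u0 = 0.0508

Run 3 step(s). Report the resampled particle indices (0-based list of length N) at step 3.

step 1: w=[0.0000, 0.0001, 0.3255, 0.6605, 0.0138, 0.0001, 0.0000]  mean=-0.3437  Neff=1.8437  idx=[2, 2, 2, 3, 3, 3, 3]
step 2: w=[0.3030, 0.3030, 0.3030, 0.0227, 0.0227, 0.0227, 0.0227]  mean=-0.8037  Neff=3.6026  idx=[0, 0, 1, 1, 2, 2, 5]
step 3: w=[0.1503, 0.1503, 0.1503, 0.1503, 0.1503, 0.1503, 0.0981]  mean=-0.7984  Neff=6.8872  idx=[0, 1, 2, 3, 4, 5, 6]

resampled_idx = [0, 1, 2, 3, 4, 5, 6]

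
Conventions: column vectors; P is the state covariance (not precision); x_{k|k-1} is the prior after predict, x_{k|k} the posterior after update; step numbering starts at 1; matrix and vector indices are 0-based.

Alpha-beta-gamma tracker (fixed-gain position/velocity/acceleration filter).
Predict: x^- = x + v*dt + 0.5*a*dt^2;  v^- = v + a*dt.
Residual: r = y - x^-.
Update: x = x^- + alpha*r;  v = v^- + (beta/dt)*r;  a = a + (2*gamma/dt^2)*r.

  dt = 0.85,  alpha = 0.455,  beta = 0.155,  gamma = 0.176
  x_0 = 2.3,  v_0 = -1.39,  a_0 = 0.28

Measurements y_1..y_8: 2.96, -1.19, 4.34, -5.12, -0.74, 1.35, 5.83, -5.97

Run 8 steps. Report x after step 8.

x_post = -1.2544

step 1: x_pred=1.2196  r=1.7404  x^+=2.0115  v^+=-0.8346  a^+=1.1279
step 2: x_pred=1.7095  r=-2.8995  x^+=0.3902  v^+=-0.4047  a^+=-0.2847
step 3: x_pred=-0.0566  r=4.3966  x^+=1.9439  v^+=0.1550  a^+=1.8573
step 4: x_pred=2.7466  r=-7.8666  x^+=-0.8327  v^+=0.2992  a^+=-1.9753
step 5: x_pred=-1.2920  r=0.5520  x^+=-1.0408  v^+=-1.2791  a^+=-1.7064
step 6: x_pred=-2.7445  r=4.0945  x^+=-0.8815  v^+=-1.9829  a^+=0.2884
step 7: x_pred=-2.4628  r=8.2928  x^+=1.3104  v^+=-0.2255  a^+=4.3287
step 8: x_pred=2.6825  r=-8.6525  x^+=-1.2544  v^+=1.8760  a^+=0.1132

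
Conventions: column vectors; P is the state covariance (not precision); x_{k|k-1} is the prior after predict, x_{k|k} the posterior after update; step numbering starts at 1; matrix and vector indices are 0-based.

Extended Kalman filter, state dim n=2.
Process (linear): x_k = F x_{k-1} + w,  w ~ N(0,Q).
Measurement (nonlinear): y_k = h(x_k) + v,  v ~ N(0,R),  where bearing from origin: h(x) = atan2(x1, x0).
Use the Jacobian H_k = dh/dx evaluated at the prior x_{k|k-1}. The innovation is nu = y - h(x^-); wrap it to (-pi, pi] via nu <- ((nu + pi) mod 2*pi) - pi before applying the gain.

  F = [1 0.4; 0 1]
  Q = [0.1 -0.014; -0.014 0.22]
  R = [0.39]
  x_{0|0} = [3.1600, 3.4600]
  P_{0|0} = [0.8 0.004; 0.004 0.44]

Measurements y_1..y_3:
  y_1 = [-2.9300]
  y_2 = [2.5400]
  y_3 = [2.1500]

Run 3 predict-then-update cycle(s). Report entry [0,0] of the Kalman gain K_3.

step 1: x^-=[4.5440, 3.4600]  P^-=[0.9736 0.1660; 0.1660 0.6600]  H_jac=[-0.1061 0.1393]  S=[0.4089]  K=[-0.1960; 0.1818]  nu=[2.7024]  x^+=[4.0143, 3.9513]  P^+=[0.9579 0.1806; 0.1806 0.6465]
step 2: x^-=[5.5948, 3.9513]  P^-=[1.3058 0.4252; 0.4252 0.8665]  H_jac=[-0.0842 0.1193]  S=[0.4030]  K=[-0.1471; 0.1675]  nu=[1.9251]  x^+=[5.3117, 4.2738]  P^+=[1.2971 0.4351; 0.4351 0.8552]
step 3: x^-=[7.0212, 4.2738]  P^-=[1.8820 0.7632; 0.7632 1.0752]  H_jac=[-0.0633 0.1039]  S=[0.3991]  K=[-0.0996; 0.1590]  nu=[1.6032]  x^+=[6.8616, 4.5287]  P^+=[1.8780 0.7695; 0.7695 1.0651]

K[0,0] = -0.0996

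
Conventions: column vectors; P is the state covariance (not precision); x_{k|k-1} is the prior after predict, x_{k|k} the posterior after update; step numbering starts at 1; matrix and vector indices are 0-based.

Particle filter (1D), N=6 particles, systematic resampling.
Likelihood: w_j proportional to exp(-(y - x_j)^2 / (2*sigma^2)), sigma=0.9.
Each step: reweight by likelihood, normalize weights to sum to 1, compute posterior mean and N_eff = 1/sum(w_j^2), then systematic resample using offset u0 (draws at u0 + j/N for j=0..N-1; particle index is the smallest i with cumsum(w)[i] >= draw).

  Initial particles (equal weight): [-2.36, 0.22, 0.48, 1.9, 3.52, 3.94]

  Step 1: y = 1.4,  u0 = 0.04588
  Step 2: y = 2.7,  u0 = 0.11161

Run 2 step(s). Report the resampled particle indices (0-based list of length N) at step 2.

step 1: w=[0.0001, 0.2166, 0.3034, 0.4384, 0.0319, 0.0095]  mean=1.1761  Neff=3.0091  idx=[1, 1, 2, 3, 3, 3]
step 2: w=[0.0106, 0.0106, 0.0226, 0.3187, 0.3187, 0.3187]  mean=1.8322  Neff=3.2734  idx=[3, 3, 4, 4, 5, 5]

resampled_idx = [3, 3, 4, 4, 5, 5]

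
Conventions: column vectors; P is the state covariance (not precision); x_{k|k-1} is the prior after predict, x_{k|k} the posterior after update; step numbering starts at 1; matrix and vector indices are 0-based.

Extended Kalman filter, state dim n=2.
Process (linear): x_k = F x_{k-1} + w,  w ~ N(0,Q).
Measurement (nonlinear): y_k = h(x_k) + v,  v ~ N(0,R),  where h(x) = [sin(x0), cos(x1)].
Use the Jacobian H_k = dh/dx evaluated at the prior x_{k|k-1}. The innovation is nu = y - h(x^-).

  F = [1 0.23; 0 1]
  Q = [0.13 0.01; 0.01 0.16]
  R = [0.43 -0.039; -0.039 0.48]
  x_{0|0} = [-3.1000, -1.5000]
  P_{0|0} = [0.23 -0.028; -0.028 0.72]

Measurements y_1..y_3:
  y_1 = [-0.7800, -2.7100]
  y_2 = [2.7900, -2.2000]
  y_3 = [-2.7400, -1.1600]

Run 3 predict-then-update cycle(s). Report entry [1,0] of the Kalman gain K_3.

K[1,0] = 0.1729

step 1: x^-=[-3.4450, -1.5000]  P^-=[0.3852 0.1476; 0.1476 0.8800]  H_jac=[-0.9543 0.0000; 0.0000 0.9975]  S=[0.7808 -0.1795; -0.1795 1.3556]  K=[-0.4598 0.0477; -0.0325 0.6432]  nu=[-1.0788, -2.7807]  x^+=[-3.0816, -3.2536]  P^+=[0.2091 0.0409; 0.0409 0.3108]
step 2: x^-=[-3.8300, -3.2536]  P^-=[0.3744 0.1224; 0.1224 0.4708]  H_jac=[-0.7723 0.0000; 0.0000 -0.1117]  S=[0.6533 -0.0284; -0.0284 0.4859]  K=[-0.4450 -0.0542; -0.1498 -0.1170]  nu=[2.1547, -1.2063]  x^+=[-4.7234, -3.4352]  P^+=[0.2450 0.0775; 0.0775 0.4505]
step 3: x^-=[-5.5134, -3.4352]  P^-=[0.4345 0.1911; 0.1911 0.6105]  H_jac=[0.7181 0.0000; 0.0000 -0.2894]  S=[0.6540 -0.0787; -0.0787 0.5311]  K=[0.4729 -0.0340; 0.1729 -0.3070]  nu=[-3.4359, -0.2028]  x^+=[-7.1315, -3.9669]  P^+=[0.2851 0.1202; 0.1202 0.5325]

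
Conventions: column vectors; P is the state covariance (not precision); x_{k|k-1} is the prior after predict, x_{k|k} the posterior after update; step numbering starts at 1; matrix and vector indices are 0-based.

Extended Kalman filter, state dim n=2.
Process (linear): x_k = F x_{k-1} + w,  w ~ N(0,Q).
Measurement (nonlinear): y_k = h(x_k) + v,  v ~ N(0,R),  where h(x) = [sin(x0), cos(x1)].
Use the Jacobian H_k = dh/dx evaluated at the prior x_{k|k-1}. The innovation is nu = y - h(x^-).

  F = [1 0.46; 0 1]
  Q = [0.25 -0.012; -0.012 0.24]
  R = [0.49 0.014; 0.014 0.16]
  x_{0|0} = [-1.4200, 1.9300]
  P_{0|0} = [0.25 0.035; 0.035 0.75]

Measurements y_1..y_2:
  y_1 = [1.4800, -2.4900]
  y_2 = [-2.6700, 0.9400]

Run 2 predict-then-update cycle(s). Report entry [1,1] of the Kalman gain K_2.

step 1: x^-=[-0.5322, 1.9300]  P^-=[0.6909 0.3680; 0.3680 0.9900]  H_jac=[0.8617 0.0000; 0.0000 -0.9362]  S=[1.0030 -0.2829; -0.2829 1.0277]  K=[0.5410 -0.1863; 0.0670 -0.8834]  nu=[1.9874, -2.1385]  x^+=[0.9415, 3.9524]  P^+=[0.3046 0.0238; 0.0238 0.1500]
step 2: x^-=[2.7596, 3.9524]  P^-=[0.6082 0.0807; 0.0807 0.3900]  H_jac=[-0.9279 0.0000; 0.0000 0.7248]  S=[1.0137 -0.0403; -0.0403 0.3649]  K=[-0.5528 0.0993; -0.0433 0.7699]  nu=[-3.0428, 1.6289]  x^+=[4.6034, 5.3382]  P^+=[0.2904 0.0112; 0.0112 0.1691]

K[1,1] = 0.7699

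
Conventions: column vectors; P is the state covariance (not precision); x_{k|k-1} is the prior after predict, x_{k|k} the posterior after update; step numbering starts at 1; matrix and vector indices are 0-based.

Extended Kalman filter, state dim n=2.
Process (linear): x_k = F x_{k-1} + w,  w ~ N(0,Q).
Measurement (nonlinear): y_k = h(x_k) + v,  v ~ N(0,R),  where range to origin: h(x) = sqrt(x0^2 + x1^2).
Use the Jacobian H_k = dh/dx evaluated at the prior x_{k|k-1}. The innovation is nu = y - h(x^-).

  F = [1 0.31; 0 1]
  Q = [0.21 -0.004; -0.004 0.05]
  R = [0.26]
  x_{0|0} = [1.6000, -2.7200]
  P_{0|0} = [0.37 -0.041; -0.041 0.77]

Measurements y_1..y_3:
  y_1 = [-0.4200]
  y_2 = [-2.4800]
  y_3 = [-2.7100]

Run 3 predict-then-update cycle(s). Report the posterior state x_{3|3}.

x_post = [1.1142, 0.9155]

step 1: x^-=[0.7568, -2.7200]  P^-=[0.6286 0.1937; 0.1937 0.8200]  H_jac=[0.2681 -0.9634]  S=[0.9662]  K=[-0.0188; -0.7639]  nu=[-3.2433]  x^+=[0.8176, -0.2425]  P^+=[0.6282 0.1799; 0.1799 0.2562]
step 2: x^-=[0.7425, -0.2425]  P^-=[0.9744 0.2553; 0.2553 0.3062]  H_jac=[0.9506 -0.3104]  S=[1.0193]  K=[0.8309; 0.1448]  nu=[-3.2610]  x^+=[-1.9673, -0.7147]  P^+=[0.2706 0.1326; 0.1326 0.2848]
step 3: x^-=[-2.1888, -0.7147]  P^-=[0.5902 0.2169; 0.2169 0.3348]  H_jac=[-0.9506 -0.3104]  S=[0.9536]  K=[-0.6589; -0.3252]  nu=[-5.0126]  x^+=[1.1142, 0.9155]  P^+=[0.1761 0.0126; 0.0126 0.2340]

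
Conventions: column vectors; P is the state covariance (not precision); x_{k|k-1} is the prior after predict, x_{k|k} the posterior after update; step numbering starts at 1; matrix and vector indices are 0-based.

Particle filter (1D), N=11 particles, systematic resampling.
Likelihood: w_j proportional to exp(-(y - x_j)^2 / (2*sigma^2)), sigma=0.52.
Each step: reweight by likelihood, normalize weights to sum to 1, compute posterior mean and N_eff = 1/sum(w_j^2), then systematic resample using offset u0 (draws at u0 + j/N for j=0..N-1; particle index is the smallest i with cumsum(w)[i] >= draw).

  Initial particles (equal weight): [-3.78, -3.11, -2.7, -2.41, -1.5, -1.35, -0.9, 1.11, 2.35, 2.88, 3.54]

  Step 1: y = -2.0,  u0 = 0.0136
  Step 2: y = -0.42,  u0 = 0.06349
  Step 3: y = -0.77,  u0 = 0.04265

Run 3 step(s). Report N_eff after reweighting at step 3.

N_eff = 10.6692

step 1: w=[0.0012, 0.0420, 0.1658, 0.3008, 0.2585, 0.1879, 0.0438, 0.0000, 0.0000, 0.0000, 0.0000]  mean=-1.9886  Neff=4.4690  idx=[1, 2, 2, 3, 3, 3, 4, 4, 4, 5, 5]
step 2: w=[0.0000, 0.0001, 0.0001, 0.0009, 0.0009, 0.0009, 0.1536, 0.1536, 0.1536, 0.2682, 0.2682]  mean=-1.4221  Neff=4.6588  idx=[6, 6, 7, 8, 8, 9, 9, 9, 10, 10, 10]
step 3: w=[0.0734, 0.0734, 0.0734, 0.0734, 0.0734, 0.1055, 0.1055, 0.1055, 0.1055, 0.1055, 0.1055]  mean=-1.4050  Neff=10.6692  idx=[0, 1, 3, 4, 5, 6, 7, 7, 8, 9, 10]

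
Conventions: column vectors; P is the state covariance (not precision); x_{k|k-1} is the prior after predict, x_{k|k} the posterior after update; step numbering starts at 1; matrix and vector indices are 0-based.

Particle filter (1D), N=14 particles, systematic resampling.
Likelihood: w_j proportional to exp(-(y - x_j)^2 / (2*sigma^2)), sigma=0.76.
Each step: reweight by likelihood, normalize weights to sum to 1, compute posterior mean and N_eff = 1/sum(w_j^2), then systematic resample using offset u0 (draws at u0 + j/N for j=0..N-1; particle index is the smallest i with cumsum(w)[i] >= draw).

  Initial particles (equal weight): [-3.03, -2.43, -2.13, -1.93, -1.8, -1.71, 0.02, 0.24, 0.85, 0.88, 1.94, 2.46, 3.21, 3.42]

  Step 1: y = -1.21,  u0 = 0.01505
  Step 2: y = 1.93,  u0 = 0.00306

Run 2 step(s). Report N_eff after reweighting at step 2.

N_eff = 1.8052

step 1: w=[0.0163, 0.0793, 0.1382, 0.1836, 0.2128, 0.2316, 0.0776, 0.0466, 0.0073, 0.0066, 0.0001, 0.0000, 0.0000, 0.0000]  mean=-1.6452  Neff=6.0029  idx=[0, 1, 2, 2, 3, 3, 4, 4, 4, 5, 5, 5, 6, 7]
step 2: w=[0.0000, 0.0000, 0.0000, 0.0000, 0.0000, 0.0000, 0.0000, 0.0000, 0.0000, 0.0001, 0.0001, 0.0001, 0.3349, 0.6647]  mean=0.1655  Neff=1.8052  idx=[12, 12, 12, 12, 12, 13, 13, 13, 13, 13, 13, 13, 13, 13]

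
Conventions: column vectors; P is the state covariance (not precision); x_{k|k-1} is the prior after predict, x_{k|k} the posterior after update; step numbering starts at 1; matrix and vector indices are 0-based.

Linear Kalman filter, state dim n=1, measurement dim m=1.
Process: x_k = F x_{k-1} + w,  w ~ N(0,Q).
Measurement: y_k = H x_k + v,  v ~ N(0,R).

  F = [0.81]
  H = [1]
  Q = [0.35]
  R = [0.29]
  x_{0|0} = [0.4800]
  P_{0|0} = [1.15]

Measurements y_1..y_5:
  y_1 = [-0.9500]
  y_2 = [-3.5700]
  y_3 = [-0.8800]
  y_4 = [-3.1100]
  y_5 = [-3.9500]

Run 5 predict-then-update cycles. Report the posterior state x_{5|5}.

x_post = [-3.1584]

step 1: x^-=[0.3888]  P^-=[1.1045]  S=[1.3945]  K=[0.7920]  nu=[-1.3388]  x^+=[-0.6716]  P^+=[0.2297]
step 2: x^-=[-0.5440]  P^-=[0.5007]  S=[0.7907]  K=[0.6332]  nu=[-3.0260]  x^+=[-2.4602]  P^+=[0.1836]
step 3: x^-=[-1.9927]  P^-=[0.4705]  S=[0.7605]  K=[0.6187]  nu=[1.1127]  x^+=[-1.3043]  P^+=[0.1794]
step 4: x^-=[-1.0565]  P^-=[0.4677]  S=[0.7577]  K=[0.6173]  nu=[-2.0535]  x^+=[-2.3241]  P^+=[0.1790]
step 5: x^-=[-1.8825]  P^-=[0.4674]  S=[0.7574]  K=[0.6171]  nu=[-2.0675]  x^+=[-3.1584]  P^+=[0.1790]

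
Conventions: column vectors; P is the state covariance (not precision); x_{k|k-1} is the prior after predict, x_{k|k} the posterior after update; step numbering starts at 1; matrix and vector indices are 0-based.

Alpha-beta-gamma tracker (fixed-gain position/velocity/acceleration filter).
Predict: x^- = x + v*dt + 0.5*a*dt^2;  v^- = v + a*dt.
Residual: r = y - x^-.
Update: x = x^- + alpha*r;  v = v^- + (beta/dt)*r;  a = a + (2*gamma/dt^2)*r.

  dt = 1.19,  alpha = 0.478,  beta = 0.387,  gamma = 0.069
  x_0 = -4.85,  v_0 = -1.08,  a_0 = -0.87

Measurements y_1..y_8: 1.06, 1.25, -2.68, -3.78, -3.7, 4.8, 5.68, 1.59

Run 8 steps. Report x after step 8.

x_post = 4.8245

step 1: x_pred=-6.7512  r=7.8112  x^+=-3.0174  v^+=0.4250  a^+=-0.1088
step 2: x_pred=-2.5887  r=3.8387  x^+=-0.7538  v^+=1.5439  a^+=0.2653
step 3: x_pred=1.2713  r=-3.9513  x^+=-0.6174  v^+=0.5746  a^+=-0.1198
step 4: x_pred=-0.0184  r=-3.7616  x^+=-1.8165  v^+=-0.7912  a^+=-0.4863
step 5: x_pred=-3.1023  r=-0.5977  x^+=-3.3880  v^+=-1.5643  a^+=-0.5446
step 6: x_pred=-5.6351  r=10.4351  x^+=-0.6471  v^+=1.1813  a^+=0.4723
step 7: x_pred=1.0930  r=4.5870  x^+=3.2856  v^+=3.2351  a^+=0.9193
step 8: x_pred=7.7863  r=-6.1963  x^+=4.8245  v^+=2.3140  a^+=0.3155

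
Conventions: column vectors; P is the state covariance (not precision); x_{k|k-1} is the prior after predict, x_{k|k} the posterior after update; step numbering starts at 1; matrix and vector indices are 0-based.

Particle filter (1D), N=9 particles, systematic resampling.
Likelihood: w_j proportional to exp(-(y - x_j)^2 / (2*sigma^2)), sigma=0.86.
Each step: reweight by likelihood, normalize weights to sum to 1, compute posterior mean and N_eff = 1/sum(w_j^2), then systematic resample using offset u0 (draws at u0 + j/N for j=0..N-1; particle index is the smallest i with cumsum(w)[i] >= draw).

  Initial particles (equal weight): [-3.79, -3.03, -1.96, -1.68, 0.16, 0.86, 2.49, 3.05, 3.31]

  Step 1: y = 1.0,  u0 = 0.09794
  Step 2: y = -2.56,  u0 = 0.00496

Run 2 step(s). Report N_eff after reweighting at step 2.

N_eff = 3.4400

step 1: w=[0.0000, 0.0000, 0.0014, 0.0040, 0.3222, 0.5123, 0.1157, 0.0303, 0.0141]  mean=0.9097  Neff=2.6264  idx=[4, 4, 4, 5, 5, 5, 5, 6, 8]
step 2: w=[0.3107, 0.3107, 0.3107, 0.0170, 0.0170, 0.0170, 0.0170, 0.0000, 0.0000]  mean=0.2076  Neff=3.4400  idx=[0, 0, 0, 1, 1, 1, 2, 2, 2]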